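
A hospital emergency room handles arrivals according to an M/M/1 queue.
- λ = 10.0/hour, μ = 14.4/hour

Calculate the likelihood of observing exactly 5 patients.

ρ = λ/μ = 10.0/14.4 = 0.69444
P(n) = (1-ρ)ρⁿ
P(5) = (1-0.69444) × 0.69444^5
P(5) = 0.3056 × 0.1615
P(5) = 0.04935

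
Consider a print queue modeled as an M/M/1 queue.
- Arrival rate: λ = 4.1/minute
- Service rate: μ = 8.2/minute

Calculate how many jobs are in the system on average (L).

ρ = λ/μ = 4.1/8.2 = 0.5000
For M/M/1: L = λ/(μ-λ)
L = 4.1/(8.2-4.1) = 4.1/4.10
L = 1.0000 jobs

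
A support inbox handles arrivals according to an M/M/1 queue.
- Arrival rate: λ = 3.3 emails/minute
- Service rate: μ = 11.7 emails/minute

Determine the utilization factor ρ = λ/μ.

Server utilization: ρ = λ/μ
ρ = 3.3/11.7 = 0.2821
The server is busy 28.21% of the time.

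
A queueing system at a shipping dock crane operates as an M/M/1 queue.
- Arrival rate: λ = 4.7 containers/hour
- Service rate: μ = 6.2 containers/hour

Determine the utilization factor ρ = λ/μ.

Server utilization: ρ = λ/μ
ρ = 4.7/6.2 = 0.7581
The server is busy 75.81% of the time.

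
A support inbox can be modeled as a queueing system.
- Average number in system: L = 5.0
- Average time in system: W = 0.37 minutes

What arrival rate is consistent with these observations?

Little's Law: L = λW, so λ = L/W
λ = 5.0/0.37 = 13.5135 emails/minute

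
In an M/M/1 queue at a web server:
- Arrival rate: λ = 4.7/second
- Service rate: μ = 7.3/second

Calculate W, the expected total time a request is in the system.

First, compute utilization: ρ = λ/μ = 4.7/7.3 = 0.6438
For M/M/1: W = 1/(μ-λ)
W = 1/(7.3-4.7) = 1/2.60
W = 0.3846 seconds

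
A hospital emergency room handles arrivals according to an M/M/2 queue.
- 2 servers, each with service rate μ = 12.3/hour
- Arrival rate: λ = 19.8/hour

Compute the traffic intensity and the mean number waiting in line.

Traffic intensity: ρ = λ/(cμ) = 19.8/(2×12.3) = 0.8049
Since ρ = 0.8049 < 1, system is stable.
Offered load a = λ/μ = cρ = 19.8/12.3 = 1.6098
P₀ = [ Σₙ₌₀^1 aⁿ/n! + a^2/(2!(1-ρ)) ]⁻¹
Σ = a^0/0! + a^1/1! = 1.0000 + 1.6098 = 2.6098
a^2/(2!(1-ρ)) = 2.59131/(2 × 0.195122) = 6.6402
P₀ = 1/(2.6098 + 6.6402) = 0.1081
Lq = P₀·a^2·ρ / (2!(1-ρ)²) = 0.1081 × 2.5913 × 0.8049 / (2 × 0.03807) = 2.9612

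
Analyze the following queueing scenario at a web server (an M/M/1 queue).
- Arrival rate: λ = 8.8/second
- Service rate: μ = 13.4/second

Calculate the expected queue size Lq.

ρ = λ/μ = 8.8/13.4 = 0.6567
For M/M/1: Lq = λ²/(μ(μ-λ))
Lq = 77.44/(13.4 × 4.60)
Lq = 1.2563 requests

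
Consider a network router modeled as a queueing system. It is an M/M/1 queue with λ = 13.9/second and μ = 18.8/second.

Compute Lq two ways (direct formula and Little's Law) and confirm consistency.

Method 1 (direct): Lq = λ²/(μ(μ-λ)) = 193.21/(18.8 × 4.90) = 2.0974

Method 2 (Little's Law):
W = 1/(μ-λ) = 1/4.90 = 0.20408
Wq = W - 1/μ = 0.20408 - 0.053191 = 0.15089
Lq = λWq = 13.9 × 0.15089 = 2.0974 ✔ (matches Method 1)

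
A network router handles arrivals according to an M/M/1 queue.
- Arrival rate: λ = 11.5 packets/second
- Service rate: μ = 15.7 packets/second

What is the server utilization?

Server utilization: ρ = λ/μ
ρ = 11.5/15.7 = 0.7325
The server is busy 73.25% of the time.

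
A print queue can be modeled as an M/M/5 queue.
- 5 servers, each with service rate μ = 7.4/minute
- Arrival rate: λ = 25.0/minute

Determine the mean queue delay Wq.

Traffic intensity: ρ = λ/(cμ) = 25.0/(5×7.4) = 0.6757
Since ρ = 0.6757 < 1, system is stable.
Offered load a = λ/μ = cρ = 25.0/7.4 = 3.3784
P₀ = [ Σₙ₌₀^4 aⁿ/n! + a^5/(5!(1-ρ)) ]⁻¹
Σ = a^0/0! + a^1/1! + a^2/2! + a^3/3! + a^4/4! = 1.0000 + 3.3784 + 5.7067 + 6.4265 + 5.4278 = 21.9394
a^5/(5!(1-ρ)) = 440.0899/(120 × 0.324324) = 11.3079
P₀ = 1/(21.9394 + 11.3079) = 0.03008
Lq = P₀·a^5·ρ / (5!(1-ρ)²) = 0.03008 × 440.0899 × 0.6757 / (120 × 0.1052) = 0.7086
Wq = Lq/λ = 0.7086/25.0 = 0.02834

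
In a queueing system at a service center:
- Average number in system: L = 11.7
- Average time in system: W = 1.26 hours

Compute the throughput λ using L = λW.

Little's Law: L = λW, so λ = L/W
λ = 11.7/1.26 = 9.2857 customers/hour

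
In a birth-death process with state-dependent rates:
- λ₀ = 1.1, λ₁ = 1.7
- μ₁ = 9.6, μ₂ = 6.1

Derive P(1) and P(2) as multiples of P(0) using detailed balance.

Balance equations:
State 0: λ₀P₀ = μ₁P₁ → P₁ = (λ₀/μ₁)P₀ = (1.1/9.6)P₀ = 0.1146P₀
State 1: P₂ = (λ₀λ₁)/(μ₁μ₂)P₀ = (1.1×1.7)/(9.6×6.1)P₀ = 0.03193P₀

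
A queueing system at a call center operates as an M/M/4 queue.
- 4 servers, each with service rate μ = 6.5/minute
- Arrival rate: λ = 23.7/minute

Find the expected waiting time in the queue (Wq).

Traffic intensity: ρ = λ/(cμ) = 23.7/(4×6.5) = 0.9115
Since ρ = 0.9115 < 1, system is stable.
Offered load a = λ/μ = cρ = 23.7/6.5 = 3.6462
P₀ = [ Σₙ₌₀^3 aⁿ/n! + a^4/(4!(1-ρ)) ]⁻¹
Σ = a^0/0! + a^1/1! + a^2/2! + a^3/3! = 1.0000 + 3.6462 + 6.6472 + 8.0789 = 19.3723
a^4/(4!(1-ρ)) = 176.7421/(24 × 0.0884615) = 83.2481
P₀ = 1/(19.3723 + 83.2481) = 0.009745
Lq = P₀·a^4·ρ / (4!(1-ρ)²) = 0.00974465 × 176.7421 × 0.911538 / (24 × 0.00782544) = 8.3591
Wq = Lq/λ = 8.3591/23.7 = 0.3527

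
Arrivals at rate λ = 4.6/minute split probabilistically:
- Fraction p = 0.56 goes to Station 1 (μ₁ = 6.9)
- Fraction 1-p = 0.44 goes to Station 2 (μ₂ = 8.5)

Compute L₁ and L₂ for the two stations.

Effective rates: λ₁ = 4.6×0.56 = 2.576, λ₂ = 4.6×0.44 = 2.024
Station 1: ρ₁ = 2.576/6.9 = 0.3733, L₁ = ρ₁/(1-ρ₁) = 0.3733/(1-0.3733) = 0.5957
Station 2: ρ₂ = 2.024/8.5 = 0.2381, L₂ = ρ₂/(1-ρ₂) = 0.2381/(1-0.2381) = 0.3125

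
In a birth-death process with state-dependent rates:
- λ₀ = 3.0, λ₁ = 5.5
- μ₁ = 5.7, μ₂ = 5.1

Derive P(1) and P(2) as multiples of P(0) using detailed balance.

Balance equations:
State 0: λ₀P₀ = μ₁P₁ → P₁ = (λ₀/μ₁)P₀ = (3.0/5.7)P₀ = 0.5263P₀
State 1: P₂ = (λ₀λ₁)/(μ₁μ₂)P₀ = (3.0×5.5)/(5.7×5.1)P₀ = 0.5676P₀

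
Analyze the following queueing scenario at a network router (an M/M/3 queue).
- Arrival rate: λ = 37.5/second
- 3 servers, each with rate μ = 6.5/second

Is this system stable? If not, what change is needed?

Stability requires ρ = λ/(cμ) < 1
ρ = 37.5/(3 × 6.5) = 37.5/19.50 = 1.9231
Since 1.9231 ≥ 1, the system is UNSTABLE.
Need c > λ/μ = 37.5/6.5 = 5.77.
Minimum servers needed: c = 6.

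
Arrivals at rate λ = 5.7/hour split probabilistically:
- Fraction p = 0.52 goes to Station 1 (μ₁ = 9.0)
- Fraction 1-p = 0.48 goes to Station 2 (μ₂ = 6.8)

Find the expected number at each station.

Effective rates: λ₁ = 5.7×0.52 = 2.964, λ₂ = 5.7×0.48 = 2.736
Station 1: ρ₁ = 2.964/9.0 = 0.329333, L₁ = ρ₁/(1-ρ₁) = 0.329333/(1-0.329333) = 0.4911
Station 2: ρ₂ = 2.736/6.8 = 0.40235, L₂ = ρ₂/(1-ρ₂) = 0.40235/(1-0.40235) = 0.6732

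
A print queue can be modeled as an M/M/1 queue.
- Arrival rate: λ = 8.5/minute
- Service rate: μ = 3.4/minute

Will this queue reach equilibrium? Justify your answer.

Stability requires ρ = λ/(cμ) < 1
ρ = 8.5/(1 × 3.4) = 8.5/3.40 = 2.5000
Since 2.5000 ≥ 1, the system is UNSTABLE.
Queue grows without bound. Need μ > λ = 8.5.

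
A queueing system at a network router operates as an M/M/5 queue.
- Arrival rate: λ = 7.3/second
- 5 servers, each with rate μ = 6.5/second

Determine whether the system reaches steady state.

Stability requires ρ = λ/(cμ) < 1
ρ = 7.3/(5 × 6.5) = 7.3/32.50 = 0.2246
Since 0.2246 < 1, the system is STABLE.
The servers are busy 22.46% of the time.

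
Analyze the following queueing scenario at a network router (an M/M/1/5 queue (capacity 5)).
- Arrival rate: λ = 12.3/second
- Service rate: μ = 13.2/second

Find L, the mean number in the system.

ρ = λ/μ = 12.3/13.2 = 0.93182
P₀ = (1-ρ)/(1-ρ^(K+1)) = (1-0.93182)/(1-0.93182^6) = 0.06818/0.3454 = 0.1974
P_K = P₀×ρ^K = 0.1974 × 0.93182^5 = 0.1974 × 0.7025 = 0.1387
L = ρ[1 - (K+1)ρ^K + Kρ^(K+1)] / [(1-ρ)(1-ρ^(K+1))]
L = 0.93182 × (1 - 6×0.702522 + 5×0.654624) / ((1 - 0.93182) × (1 - 0.654624)) = 2.2947 packets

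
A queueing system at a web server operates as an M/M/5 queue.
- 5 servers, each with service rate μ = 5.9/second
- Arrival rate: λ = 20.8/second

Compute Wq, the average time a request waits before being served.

Traffic intensity: ρ = λ/(cμ) = 20.8/(5×5.9) = 0.7051
Since ρ = 0.7051 < 1, system is stable.
Offered load a = λ/μ = cρ = 20.8/5.9 = 3.5254
P₀ = [ Σₙ₌₀^4 aⁿ/n! + a^5/(5!(1-ρ)) ]⁻¹
Σ = a^0/0! + a^1/1! + a^2/2! + a^3/3! + a^4/4! = 1.0000 + 3.5254 + 6.2143 + 7.3027 + 6.4363 = 24.4787
a^5/(5!(1-ρ)) = 544.5736/(120 × 0.294915) = 15.3879
P₀ = 1/(24.4787 + 15.3879) = 0.02508
Lq = P₀·a^5·ρ / (5!(1-ρ)²) = 0.025084 × 544.5736 × 0.70508 / (120 × 0.086975) = 0.9228
Wq = Lq/λ = 0.9228/20.8 = 0.04437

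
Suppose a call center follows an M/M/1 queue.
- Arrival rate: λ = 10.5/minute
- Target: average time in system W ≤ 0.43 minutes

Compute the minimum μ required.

For M/M/1: W = 1/(μ-λ)
Need W ≤ 0.43, so 1/(μ-λ) ≤ 0.43
μ - λ ≥ 1/0.43 = 2.3256
μ ≥ 10.5 + 2.3256 = 12.8256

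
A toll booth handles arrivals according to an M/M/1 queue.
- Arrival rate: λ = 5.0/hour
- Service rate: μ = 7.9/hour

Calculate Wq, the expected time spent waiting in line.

First, compute utilization: ρ = λ/μ = 5.0/7.9 = 0.6329
For M/M/1: Wq = λ/(μ(μ-λ))
Wq = 5.0/(7.9 × (7.9-5.0))
Wq = 5.0/(7.9 × 2.90)
Wq = 0.2182 hours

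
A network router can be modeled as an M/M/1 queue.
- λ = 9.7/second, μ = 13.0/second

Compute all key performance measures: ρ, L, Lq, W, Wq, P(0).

Step 1: ρ = λ/μ = 9.7/13.0 = 0.7462
Step 2: L = λ/(μ-λ) = 9.7/3.30 = 2.9394
Step 3: Lq = λ²/(μ(μ-λ)) = 94.09/(13.0×3.30) = 2.1932
Step 4: W = 1/(μ-λ) = 1/3.30 = 0.30303
Step 5: Wq = λ/(μ(μ-λ)) = 9.7/(13.0×3.30) = 0.2261
Step 6: P(0) = 1-ρ = 0.2538
Verify: L = λW = 9.7×0.30303 = 2.9394 ✔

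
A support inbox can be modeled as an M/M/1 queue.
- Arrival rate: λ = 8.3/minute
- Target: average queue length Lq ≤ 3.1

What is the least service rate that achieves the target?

For M/M/1: Lq = λ²/(μ(μ-λ))
Need Lq ≤ 3.1, i.e. μ(μ-λ) ≥ λ²/3.1
μ² - 8.3μ - 68.89/3.1 ≥ 0  →  μ² - 8.3μ - 22.22258 ≥ 0
Quadratic formula (positive root): μ = [λ + √(λ² + 4×22.22258)]/2
Discriminant: 68.89 + 4×22.22258 = 157.7803, √157.7803 = 12.56106
μ ≥ (8.3 + 12.56106)/2 = 10.4305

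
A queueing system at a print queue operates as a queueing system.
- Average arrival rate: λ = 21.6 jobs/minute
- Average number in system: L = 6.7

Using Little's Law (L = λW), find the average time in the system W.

Little's Law: L = λW, so W = L/λ
W = 6.7/21.6 = 0.3102 minutes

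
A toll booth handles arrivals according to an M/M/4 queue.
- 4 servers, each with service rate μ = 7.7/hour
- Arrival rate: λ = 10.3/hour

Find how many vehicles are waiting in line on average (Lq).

Traffic intensity: ρ = λ/(cμ) = 10.3/(4×7.7) = 0.3344
Since ρ = 0.3344 < 1, system is stable.
Offered load a = λ/μ = cρ = 10.3/7.7 = 1.3377
P₀ = [ Σₙ₌₀^3 aⁿ/n! + a^4/(4!(1-ρ)) ]⁻¹
Σ = a^0/0! + a^1/1! + a^2/2! + a^3/3! = 1.0000 + 1.3377 + 0.8947 + 0.3989 = 3.6313
a^4/(4!(1-ρ)) = 3.2017/(24 × 0.6656) = 0.2004
P₀ = 1/(3.6313 + 0.2004) = 0.2610
Lq = P₀·a^4·ρ / (4!(1-ρ)²) = 0.2610 × 3.2017 × 0.3344 / (24 × 0.4430) = 0.02628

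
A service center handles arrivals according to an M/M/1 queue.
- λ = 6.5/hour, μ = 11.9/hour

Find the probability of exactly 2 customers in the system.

ρ = λ/μ = 6.5/11.9 = 0.5462
P(n) = (1-ρ)ρⁿ
P(2) = (1-0.5462) × 0.5462^2
P(2) = 0.4538 × 0.2983
P(2) = 0.1354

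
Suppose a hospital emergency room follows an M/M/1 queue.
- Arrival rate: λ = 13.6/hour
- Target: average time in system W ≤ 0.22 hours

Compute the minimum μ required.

For M/M/1: W = 1/(μ-λ)
Need W ≤ 0.22, so 1/(μ-λ) ≤ 0.22
μ - λ ≥ 1/0.22 = 4.5455
μ ≥ 13.6 + 4.5455 = 18.1455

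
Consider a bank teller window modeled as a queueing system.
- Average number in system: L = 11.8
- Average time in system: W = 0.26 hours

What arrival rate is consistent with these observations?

Little's Law: L = λW, so λ = L/W
λ = 11.8/0.26 = 45.3846 transactions/hour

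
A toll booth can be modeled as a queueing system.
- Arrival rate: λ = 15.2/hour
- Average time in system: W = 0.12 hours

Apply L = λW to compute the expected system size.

Little's Law: L = λW
L = 15.2 × 0.12 = 1.8240 vehicles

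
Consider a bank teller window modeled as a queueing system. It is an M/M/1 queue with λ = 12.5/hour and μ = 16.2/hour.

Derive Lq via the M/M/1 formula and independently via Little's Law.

Method 1 (direct): Lq = λ²/(μ(μ-λ)) = 156.25/(16.2 × 3.70) = 2.6068

Method 2 (Little's Law):
W = 1/(μ-λ) = 1/3.70 = 0.27027
Wq = W - 1/μ = 0.27027 - 0.061728 = 0.208542
Lq = λWq = 12.5 × 0.208542 = 2.6068 ✔ (matches Method 1)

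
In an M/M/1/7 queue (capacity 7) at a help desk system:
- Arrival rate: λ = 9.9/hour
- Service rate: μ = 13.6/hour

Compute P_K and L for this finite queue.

ρ = λ/μ = 9.9/13.6 = 0.72794
P₀ = (1-ρ)/(1-ρ^(K+1)) = (1-0.72794)/(1-0.72794^8) = 0.27206/0.92116 = 0.2953
P_K = P₀×ρ^K = 0.29535 × 0.72794^7 = 0.29535 × 0.10831 = 0.03199
Blocking probability P_7 = 0.03199 (3.20%)
L = ρ[1 - (K+1)ρ^K + Kρ^(K+1)] / [(1-ρ)(1-ρ^(K+1))]
L = 0.72794 × (1 - 8×0.10831 + 7×0.078843) / ((1 - 0.72794) × (1 - 0.078843)) = 1.9909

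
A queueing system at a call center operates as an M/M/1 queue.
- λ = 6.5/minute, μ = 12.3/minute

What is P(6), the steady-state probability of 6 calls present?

ρ = λ/μ = 6.5/12.3 = 0.5285
P(n) = (1-ρ)ρⁿ
P(6) = (1-0.5285) × 0.5285^6
P(6) = 0.4715 × 0.02179
P(6) = 0.01027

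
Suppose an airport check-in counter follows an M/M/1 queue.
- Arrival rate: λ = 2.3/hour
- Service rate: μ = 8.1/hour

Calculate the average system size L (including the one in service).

ρ = λ/μ = 2.3/8.1 = 0.2840
For M/M/1: L = λ/(μ-λ)
L = 2.3/(8.1-2.3) = 2.3/5.80
L = 0.3966 passengers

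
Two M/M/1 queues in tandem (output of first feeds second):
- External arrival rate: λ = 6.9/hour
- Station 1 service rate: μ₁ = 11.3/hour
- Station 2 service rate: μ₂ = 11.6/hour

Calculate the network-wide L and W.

By Jackson's theorem, each station behaves as independent M/M/1.
Station 1: ρ₁ = 6.9/11.3 = 0.6106, L₁ = ρ₁/(1-ρ₁) = λ/(μ₁-λ) = 6.9/4.40 = 1.5682
Station 2: ρ₂ = 6.9/11.6 = 0.5948, L₂ = ρ₂/(1-ρ₂) = λ/(μ₂-λ) = 6.9/4.70 = 1.4681
Total: L = L₁ + L₂ = 1.5682 + 1.4681 = 3.0363
W = L/λ = 3.0363/6.9 = 0.4400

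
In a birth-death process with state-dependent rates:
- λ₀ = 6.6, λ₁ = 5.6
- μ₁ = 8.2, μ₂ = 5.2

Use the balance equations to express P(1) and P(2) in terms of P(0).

Balance equations:
State 0: λ₀P₀ = μ₁P₁ → P₁ = (λ₀/μ₁)P₀ = (6.6/8.2)P₀ = 0.8049P₀
State 1: P₂ = (λ₀λ₁)/(μ₁μ₂)P₀ = (6.6×5.6)/(8.2×5.2)P₀ = 0.8668P₀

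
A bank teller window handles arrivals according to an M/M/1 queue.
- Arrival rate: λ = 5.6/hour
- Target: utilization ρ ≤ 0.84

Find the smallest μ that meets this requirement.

ρ = λ/μ, so μ = λ/ρ
μ ≥ 5.6/0.84 = 6.6667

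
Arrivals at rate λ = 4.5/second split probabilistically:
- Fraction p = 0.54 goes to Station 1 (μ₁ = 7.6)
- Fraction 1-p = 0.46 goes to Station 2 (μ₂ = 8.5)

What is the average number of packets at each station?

Effective rates: λ₁ = 4.5×0.54 = 2.43, λ₂ = 4.5×0.46 = 2.07
Station 1: ρ₁ = 2.43/7.6 = 0.31974, L₁ = ρ₁/(1-ρ₁) = 0.31974/(1-0.31974) = 0.4700
Station 2: ρ₂ = 2.07/8.5 = 0.2435, L₂ = ρ₂/(1-ρ₂) = 0.2435/(1-0.2435) = 0.3219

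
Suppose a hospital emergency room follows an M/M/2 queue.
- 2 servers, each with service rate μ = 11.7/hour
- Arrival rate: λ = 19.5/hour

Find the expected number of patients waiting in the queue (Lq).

Traffic intensity: ρ = λ/(cμ) = 19.5/(2×11.7) = 0.8333
Since ρ = 0.8333 < 1, system is stable.
Offered load a = λ/μ = cρ = 19.5/11.7 = 1.6667
P₀ = [ Σₙ₌₀^1 aⁿ/n! + a^2/(2!(1-ρ)) ]⁻¹
Σ = a^0/0! + a^1/1! = 1.0000 + 1.6667 = 2.6667
a^2/(2!(1-ρ)) = 2.77778/(2 × 0.166667) = 8.3333
P₀ = 1/(2.6667 + 8.3333) = 0.09091
Lq = P₀·a^2·ρ / (2!(1-ρ)²) = 0.090909 × 2.7778 × 0.83333 / (2 × 0.027778) = 3.7879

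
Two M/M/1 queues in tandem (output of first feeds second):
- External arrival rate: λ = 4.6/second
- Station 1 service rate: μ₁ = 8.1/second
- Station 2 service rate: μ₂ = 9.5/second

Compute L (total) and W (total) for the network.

By Jackson's theorem, each station behaves as independent M/M/1.
Station 1: ρ₁ = 4.6/8.1 = 0.5679, L₁ = ρ₁/(1-ρ₁) = λ/(μ₁-λ) = 4.6/3.50 = 1.3143
Station 2: ρ₂ = 4.6/9.5 = 0.4842, L₂ = ρ₂/(1-ρ₂) = λ/(μ₂-λ) = 4.6/4.90 = 0.9388
Total: L = L₁ + L₂ = 1.3143 + 0.9388 = 2.2531
W = L/λ = 2.2531/4.6 = 0.4898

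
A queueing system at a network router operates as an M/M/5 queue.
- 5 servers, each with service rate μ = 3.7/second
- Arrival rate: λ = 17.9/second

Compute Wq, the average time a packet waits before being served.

Traffic intensity: ρ = λ/(cμ) = 17.9/(5×3.7) = 0.9676
Since ρ = 0.9676 < 1, system is stable.
Offered load a = λ/μ = cρ = 17.9/3.7 = 4.8378
P₀ = [ Σₙ₌₀^4 aⁿ/n! + a^5/(5!(1-ρ)) ]⁻¹
Σ = a^0/0! + a^1/1! + a^2/2! + a^3/3! + a^4/4! = 1.000000 + 4.837838 + 11.70234 + 18.87134 + 22.82412 = 59.2356
a^5/(5!(1-ρ)) = 2650.0651/(120 × 0.032432432) = 680.9195
P₀ = 1/(59.2356 + 680.9195) = 0.001351
Lq = P₀·a^5·ρ / (5!(1-ρ)²) = 0.001351068 × 2650.0651 × 0.9675676 / (120 × 0.001051863) = 27.4457
Wq = Lq/λ = 27.4457/17.9 = 1.5333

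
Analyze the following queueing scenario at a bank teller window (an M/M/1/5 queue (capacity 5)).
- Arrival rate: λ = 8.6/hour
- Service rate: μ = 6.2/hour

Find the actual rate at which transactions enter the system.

ρ = λ/μ = 8.6/6.2 = 1.387097
P₀ = (1-ρ)/(1-ρ^(K+1)) = (1-1.387097)/(1-1.387097^6) = -0.3871/-6.1226 = 0.06322
P_K = P₀×ρ^K = 0.06322 × 1.387097^5 = 0.06322 × 5.1349 = 0.3246
λ_eff = λ(1-P_K) = 8.6 × (1 - 0.32465) = 8.6 × 0.67535 = 5.8080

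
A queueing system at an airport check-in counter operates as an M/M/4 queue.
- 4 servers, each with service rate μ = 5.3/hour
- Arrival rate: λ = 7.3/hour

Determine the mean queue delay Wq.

Traffic intensity: ρ = λ/(cμ) = 7.3/(4×5.3) = 0.3443
Since ρ = 0.3443 < 1, system is stable.
Offered load a = λ/μ = cρ = 7.3/5.3 = 1.3774
P₀ = [ Σₙ₌₀^3 aⁿ/n! + a^4/(4!(1-ρ)) ]⁻¹
Σ = a^0/0! + a^1/1! + a^2/2! + a^3/3! = 1.00000 + 1.37736 + 0.948558 + 0.435502 = 3.7614
a^4/(4!(1-ρ)) = 3.5991/(24 × 0.6557) = 0.2287
P₀ = 1/(3.7614 + 0.2287) = 0.2506
Lq = P₀·a^4·ρ / (4!(1-ρ)²) = 0.2506 × 3.5991 × 0.3443 / (24 × 0.4299) = 0.03010
Wq = Lq/λ = 0.030104/7.3 = 0.004124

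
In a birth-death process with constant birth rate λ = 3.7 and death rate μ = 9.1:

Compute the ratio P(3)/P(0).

For constant rates: P(n)/P(0) = (λ/μ)^n
P(3)/P(0) = (3.7/9.1)^3 = 0.4066^3 = 0.06722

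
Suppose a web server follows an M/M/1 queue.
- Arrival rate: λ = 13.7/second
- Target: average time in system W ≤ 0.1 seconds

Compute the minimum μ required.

For M/M/1: W = 1/(μ-λ)
Need W ≤ 0.1, so 1/(μ-λ) ≤ 0.1
μ - λ ≥ 1/0.1 = 10.0000
μ ≥ 13.7 + 10.0000 = 23.7000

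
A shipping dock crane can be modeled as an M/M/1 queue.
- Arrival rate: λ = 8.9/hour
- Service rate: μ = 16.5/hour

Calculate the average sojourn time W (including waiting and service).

First, compute utilization: ρ = λ/μ = 8.9/16.5 = 0.5394
For M/M/1: W = 1/(μ-λ)
W = 1/(16.5-8.9) = 1/7.60
W = 0.1316 hours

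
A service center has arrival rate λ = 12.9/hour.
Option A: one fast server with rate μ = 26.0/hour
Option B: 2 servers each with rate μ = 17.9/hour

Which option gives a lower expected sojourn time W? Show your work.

Option A: single server μ = 26.0 (M/M/1)
  ρ_A = 12.9/26.0 = 0.4962
  W_A = 1/(μ-λ) = 1/(26.0-12.9) = 1/13.10 = 0.07634

Option B: 2 servers μ = 17.9 (M/M/2)
  ρ_B = λ/(cμ) = 12.9/(2×17.9) = 0.3603
  Offered load a = λ/μ = cρ = 12.9/17.9 = 0.7207
  P₀ = [ Σₙ₌₀^1 aⁿ/n! + a^2/(2!(1-ρ)) ]⁻¹
  Σ = a^0/0! + a^1/1! = 1.0000 + 0.7207 = 1.7207
  a^2/(2!(1-ρ)) = 0.5194/(2 × 0.6397) = 0.4060
  P₀ = 1/(1.7207 + 0.4060) = 0.4702
  Lq = P₀·a^2·ρ / (2!(1-ρ)²) = 0.4702 × 0.5194 × 0.3603 / (2 × 0.4092) = 0.1075
  Wq_B = Lq/λ = 0.1075354/12.9 = 0.0083361
  W_B = Wq_B + 1/μ = 0.0083361 + 0.055866 = 0.06420

Since W_B = 0.06420 < W_A = 0.07634, Option B (multiple servers) has the shorter time in system.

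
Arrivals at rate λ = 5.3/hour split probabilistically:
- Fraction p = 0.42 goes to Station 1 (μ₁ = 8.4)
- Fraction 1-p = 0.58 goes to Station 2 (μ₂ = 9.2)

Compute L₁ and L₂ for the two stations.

Effective rates: λ₁ = 5.3×0.42 = 2.226, λ₂ = 5.3×0.58 = 3.074
Station 1: ρ₁ = 2.226/8.4 = 0.2650, L₁ = ρ₁/(1-ρ₁) = 0.2650/(1-0.2650) = 0.3605
Station 2: ρ₂ = 3.074/9.2 = 0.33413, L₂ = ρ₂/(1-ρ₂) = 0.33413/(1-0.33413) = 0.5018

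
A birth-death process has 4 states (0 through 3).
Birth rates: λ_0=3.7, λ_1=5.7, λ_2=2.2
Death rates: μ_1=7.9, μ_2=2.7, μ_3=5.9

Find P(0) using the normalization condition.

Ratios P(n)/P(0) = (λ₀···λₙ₋₁)/(μ₁···μₙ):
P(1)/P(0) = (3.7)/(7.9) = 0.4684
P(2)/P(0) = (3.7×5.7)/(7.9×2.7) = 0.9887
P(3)/P(0) = (3.7×5.7×2.2)/(7.9×2.7×5.9) = 0.3687

Normalization: ∑ P(n) = 1
P(0) × (1.0000 + 0.4684 + 0.9887 + 0.3687) = 1
P(0) × 2.8258 = 1
P(0) = 1/2.8258 = 0.3539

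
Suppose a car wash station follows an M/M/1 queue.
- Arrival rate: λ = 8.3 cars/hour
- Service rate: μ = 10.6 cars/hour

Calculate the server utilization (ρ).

Server utilization: ρ = λ/μ
ρ = 8.3/10.6 = 0.7830
The server is busy 78.30% of the time.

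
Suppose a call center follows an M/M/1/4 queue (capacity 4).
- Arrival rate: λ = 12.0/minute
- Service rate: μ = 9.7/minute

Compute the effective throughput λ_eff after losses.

ρ = λ/μ = 12.0/9.7 = 1.2371
P₀ = (1-ρ)/(1-ρ^(K+1)) = (1-1.2371)/(1-1.2371^5) = -0.2371/-1.8975 = 0.1250
P_K = P₀×ρ^K = 0.12495 × 1.2371^4 = 0.12495 × 2.3422 = 0.2927
λ_eff = λ(1-P_K) = 12.0 × (1 - 0.29267) = 12.0 × 0.70733 = 8.4880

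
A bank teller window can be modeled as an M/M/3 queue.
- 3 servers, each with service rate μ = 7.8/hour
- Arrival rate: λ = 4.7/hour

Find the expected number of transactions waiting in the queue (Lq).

Traffic intensity: ρ = λ/(cμ) = 4.7/(3×7.8) = 0.2009
Since ρ = 0.2009 < 1, system is stable.
Offered load a = λ/μ = cρ = 4.7/7.8 = 0.6026
P₀ = [ Σₙ₌₀^2 aⁿ/n! + a^3/(3!(1-ρ)) ]⁻¹
Σ = a^0/0! + a^1/1! + a^2/2! = 1.0000 + 0.6026 + 0.1815 = 1.7841
a^3/(3!(1-ρ)) = 0.2188/(6 × 0.7991) = 0.04563
P₀ = 1/(1.7841 + 0.04563) = 0.5465
Lq = P₀·a^3·ρ / (3!(1-ρ)²) = 0.546528 × 0.218781 × 0.200855 / (6 × 0.638633) = 0.006268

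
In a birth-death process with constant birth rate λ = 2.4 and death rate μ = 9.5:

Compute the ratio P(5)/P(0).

For constant rates: P(n)/P(0) = (λ/μ)^n
P(5)/P(0) = (2.4/9.5)^5 = 0.25263^5 = 0.001029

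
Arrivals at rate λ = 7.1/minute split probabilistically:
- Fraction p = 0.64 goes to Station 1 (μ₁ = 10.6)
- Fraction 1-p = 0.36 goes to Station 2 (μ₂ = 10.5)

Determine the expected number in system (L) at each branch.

Effective rates: λ₁ = 7.1×0.64 = 4.544, λ₂ = 7.1×0.36 = 2.556
Station 1: ρ₁ = 4.544/10.6 = 0.42868, L₁ = ρ₁/(1-ρ₁) = 0.42868/(1-0.42868) = 0.7503
Station 2: ρ₂ = 2.556/10.5 = 0.24343, L₂ = ρ₂/(1-ρ₂) = 0.24343/(1-0.24343) = 0.3218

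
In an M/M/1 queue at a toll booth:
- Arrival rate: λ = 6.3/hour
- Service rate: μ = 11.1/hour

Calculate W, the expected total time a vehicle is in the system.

First, compute utilization: ρ = λ/μ = 6.3/11.1 = 0.5676
For M/M/1: W = 1/(μ-λ)
W = 1/(11.1-6.3) = 1/4.80
W = 0.2083 hours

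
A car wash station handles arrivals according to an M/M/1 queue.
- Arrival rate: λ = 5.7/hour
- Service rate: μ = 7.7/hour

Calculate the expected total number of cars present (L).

ρ = λ/μ = 5.7/7.7 = 0.7403
For M/M/1: L = λ/(μ-λ)
L = 5.7/(7.7-5.7) = 5.7/2.00
L = 2.8500 cars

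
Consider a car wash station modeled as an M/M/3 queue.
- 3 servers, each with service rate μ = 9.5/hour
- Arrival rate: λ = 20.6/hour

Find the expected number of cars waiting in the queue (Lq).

Traffic intensity: ρ = λ/(cμ) = 20.6/(3×9.5) = 0.7228
Since ρ = 0.7228 < 1, system is stable.
Offered load a = λ/μ = cρ = 20.6/9.5 = 2.1684
P₀ = [ Σₙ₌₀^2 aⁿ/n! + a^3/(3!(1-ρ)) ]⁻¹
Σ = a^0/0! + a^1/1! + a^2/2! = 1.0000 + 2.1684 + 2.3510 = 5.5194
a^3/(3!(1-ρ)) = 10.1960/(6 × 0.277193) = 6.1305
P₀ = 1/(5.5194 + 6.1305) = 0.08584
Lq = P₀·a^3·ρ / (3!(1-ρ)²) = 0.085837 × 10.1960 × 0.72281 / (6 × 0.076836) = 1.3722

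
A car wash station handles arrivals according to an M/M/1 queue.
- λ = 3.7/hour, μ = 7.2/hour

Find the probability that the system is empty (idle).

ρ = λ/μ = 3.7/7.2 = 0.5139
P(0) = 1 - ρ = 1 - 0.5139 = 0.4861
The server is idle 48.61% of the time.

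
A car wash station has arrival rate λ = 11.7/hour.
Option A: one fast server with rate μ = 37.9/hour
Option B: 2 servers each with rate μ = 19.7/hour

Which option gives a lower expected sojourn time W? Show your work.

Option A: single server μ = 37.9 (M/M/1)
  ρ_A = 11.7/37.9 = 0.3087
  W_A = 1/(μ-λ) = 1/(37.9-11.7) = 1/26.20 = 0.03817

Option B: 2 servers μ = 19.7 (M/M/2)
  ρ_B = λ/(cμ) = 11.7/(2×19.7) = 0.2970
  Offered load a = λ/μ = cρ = 11.7/19.7 = 0.5939
  P₀ = [ Σₙ₌₀^1 aⁿ/n! + a^2/(2!(1-ρ)) ]⁻¹
  Σ = a^0/0! + a^1/1! = 1.0000 + 0.5939 = 1.5939
  a^2/(2!(1-ρ)) = 0.3527/(2 × 0.7030) = 0.2509
  P₀ = 1/(1.5939 + 0.2509) = 0.5421
  Lq = P₀·a^2·ρ / (2!(1-ρ)²) = 0.5421 × 0.3527 × 0.2970 / (2 × 0.4943) = 0.05744
  Wq_B = Lq/λ = 0.05744/11.7 = 0.004909
  W_B = Wq_B + 1/μ = 0.004909 + 0.05076 = 0.05567

Since W_A = 0.03817 < W_B = 0.05567, Option A (single fast server) has the shorter time in system.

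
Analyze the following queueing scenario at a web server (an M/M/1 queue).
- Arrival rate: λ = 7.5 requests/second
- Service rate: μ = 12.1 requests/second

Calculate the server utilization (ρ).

Server utilization: ρ = λ/μ
ρ = 7.5/12.1 = 0.6198
The server is busy 61.98% of the time.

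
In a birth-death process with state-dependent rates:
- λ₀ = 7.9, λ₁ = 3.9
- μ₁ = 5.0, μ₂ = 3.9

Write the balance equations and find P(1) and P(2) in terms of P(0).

Balance equations:
State 0: λ₀P₀ = μ₁P₁ → P₁ = (λ₀/μ₁)P₀ = (7.9/5.0)P₀ = 1.5800P₀
State 1: P₂ = (λ₀λ₁)/(μ₁μ₂)P₀ = (7.9×3.9)/(5.0×3.9)P₀ = 1.5800P₀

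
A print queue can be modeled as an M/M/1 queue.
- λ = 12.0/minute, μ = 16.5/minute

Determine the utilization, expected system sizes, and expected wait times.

Step 1: ρ = λ/μ = 12.0/16.5 = 0.7273
Step 2: L = λ/(μ-λ) = 12.0/4.50 = 2.6667
Step 3: Lq = λ²/(μ(μ-λ)) = 144.00/(16.5×4.50) = 1.9394
Step 4: W = 1/(μ-λ) = 1/4.50 = 0.222222
Step 5: Wq = λ/(μ(μ-λ)) = 12.0/(16.5×4.50) = 0.1616
Step 6: P(0) = 1-ρ = 0.2727
Verify: L = λW = 12.0×0.222222 = 2.6667 ✔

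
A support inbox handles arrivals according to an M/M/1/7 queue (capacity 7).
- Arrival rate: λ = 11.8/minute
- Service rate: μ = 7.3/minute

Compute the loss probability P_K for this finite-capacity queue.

ρ = λ/μ = 11.8/7.3 = 1.61644
P₀ = (1-ρ)/(1-ρ^(K+1)) = (1-1.61644)/(1-1.61644^8) = -0.61644/-45.6097 = 0.01352
P_K = P₀×ρ^K = 0.013516 × 1.61644^7 = 0.013516 × 28.8348 = 0.3897
Blocking probability = 38.97%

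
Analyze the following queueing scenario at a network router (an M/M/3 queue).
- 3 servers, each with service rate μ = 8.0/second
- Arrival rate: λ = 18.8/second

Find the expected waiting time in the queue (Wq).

Traffic intensity: ρ = λ/(cμ) = 18.8/(3×8.0) = 0.7833
Since ρ = 0.7833 < 1, system is stable.
Offered load a = λ/μ = cρ = 18.8/8.0 = 2.3500
P₀ = [ Σₙ₌₀^2 aⁿ/n! + a^3/(3!(1-ρ)) ]⁻¹
Σ = a^0/0! + a^1/1! + a^2/2! = 1.0000 + 2.3500 + 2.7613 = 6.1113
a^3/(3!(1-ρ)) = 12.9779/(6 × 0.216667) = 9.9830
P₀ = 1/(6.1113 + 9.9830) = 0.06213
Lq = P₀·a^3·ρ / (3!(1-ρ)²) = 0.062134 × 12.9779 × 0.78333 / (6 × 0.046944) = 2.2426
Wq = Lq/λ = 2.2426/18.8 = 0.1193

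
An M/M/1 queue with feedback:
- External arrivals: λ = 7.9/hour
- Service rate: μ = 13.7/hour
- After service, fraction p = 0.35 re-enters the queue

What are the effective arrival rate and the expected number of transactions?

Effective arrival rate: λ_eff = λ/(1-p) = 7.9/(1-0.35) = 7.9/0.65 = 12.15385
ρ = λ_eff/μ = 12.15385/13.7 = 0.887142
L = ρ/(1-ρ) = 0.887142/(1-0.887142) = 7.8607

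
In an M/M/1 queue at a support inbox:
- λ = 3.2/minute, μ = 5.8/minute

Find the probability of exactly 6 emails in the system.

ρ = λ/μ = 3.2/5.8 = 0.5517
P(n) = (1-ρ)ρⁿ
P(6) = (1-0.5517) × 0.5517^6
P(6) = 0.4483 × 0.02820
P(6) = 0.01264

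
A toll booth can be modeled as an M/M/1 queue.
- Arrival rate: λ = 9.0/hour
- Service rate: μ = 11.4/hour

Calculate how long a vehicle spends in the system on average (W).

First, compute utilization: ρ = λ/μ = 9.0/11.4 = 0.7895
For M/M/1: W = 1/(μ-λ)
W = 1/(11.4-9.0) = 1/2.40
W = 0.4167 hours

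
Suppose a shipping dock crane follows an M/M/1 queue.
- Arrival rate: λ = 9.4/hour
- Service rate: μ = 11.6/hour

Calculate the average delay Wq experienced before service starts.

First, compute utilization: ρ = λ/μ = 9.4/11.6 = 0.8103
For M/M/1: Wq = λ/(μ(μ-λ))
Wq = 9.4/(11.6 × (11.6-9.4))
Wq = 9.4/(11.6 × 2.20)
Wq = 0.3683 hours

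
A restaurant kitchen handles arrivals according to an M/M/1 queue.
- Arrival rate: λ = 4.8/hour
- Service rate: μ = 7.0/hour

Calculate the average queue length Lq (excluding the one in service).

ρ = λ/μ = 4.8/7.0 = 0.6857
For M/M/1: Lq = λ²/(μ(μ-λ))
Lq = 23.04/(7.0 × 2.20)
Lq = 1.4961 orders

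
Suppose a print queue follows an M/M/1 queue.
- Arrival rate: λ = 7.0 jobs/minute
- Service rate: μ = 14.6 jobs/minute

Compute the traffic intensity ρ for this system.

Server utilization: ρ = λ/μ
ρ = 7.0/14.6 = 0.4795
The server is busy 47.95% of the time.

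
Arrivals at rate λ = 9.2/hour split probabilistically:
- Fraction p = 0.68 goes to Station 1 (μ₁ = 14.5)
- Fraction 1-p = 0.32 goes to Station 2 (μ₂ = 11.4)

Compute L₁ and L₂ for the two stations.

Effective rates: λ₁ = 9.2×0.68 = 6.256, λ₂ = 9.2×0.32 = 2.944
Station 1: ρ₁ = 6.256/14.5 = 0.43145, L₁ = ρ₁/(1-ρ₁) = 0.43145/(1-0.43145) = 0.7589
Station 2: ρ₂ = 2.944/11.4 = 0.25825, L₂ = ρ₂/(1-ρ₂) = 0.25825/(1-0.25825) = 0.3482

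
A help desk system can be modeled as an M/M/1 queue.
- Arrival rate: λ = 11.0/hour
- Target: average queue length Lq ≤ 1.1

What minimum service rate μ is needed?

For M/M/1: Lq = λ²/(μ(μ-λ))
Need Lq ≤ 1.1, i.e. μ(μ-λ) ≥ λ²/1.1
μ² - 11.0μ - 121.00/1.1 ≥ 0  →  μ² - 11.0μ - 110.0000 ≥ 0
Quadratic formula (positive root): μ = [λ + √(λ² + 4×110.0000)]/2
Discriminant: 121.00 + 4×110.0000 = 561.0000, √561.0000 = 23.6854
μ ≥ (11.0 + 23.6854)/2 = 17.3427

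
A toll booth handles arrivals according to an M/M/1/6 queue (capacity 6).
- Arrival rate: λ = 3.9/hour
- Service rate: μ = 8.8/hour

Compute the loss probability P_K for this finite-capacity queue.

ρ = λ/μ = 3.9/8.8 = 0.44318
P₀ = (1-ρ)/(1-ρ^(K+1)) = (1-0.44318)/(1-0.44318^7) = 0.5568/0.9966 = 0.5587
P_K = P₀×ρ^K = 0.5587 × 0.44318^6 = 0.5587 × 0.007577 = 0.004233
Blocking probability = 0.42%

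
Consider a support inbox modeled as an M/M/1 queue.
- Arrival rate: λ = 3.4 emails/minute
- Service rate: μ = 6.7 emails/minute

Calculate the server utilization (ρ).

Server utilization: ρ = λ/μ
ρ = 3.4/6.7 = 0.5075
The server is busy 50.75% of the time.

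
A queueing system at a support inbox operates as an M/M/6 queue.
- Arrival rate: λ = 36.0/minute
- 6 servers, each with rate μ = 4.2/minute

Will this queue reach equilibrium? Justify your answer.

Stability requires ρ = λ/(cμ) < 1
ρ = 36.0/(6 × 4.2) = 36.0/25.20 = 1.4286
Since 1.4286 ≥ 1, the system is UNSTABLE.
Need c > λ/μ = 36.0/4.2 = 8.57.
Minimum servers needed: c = 9.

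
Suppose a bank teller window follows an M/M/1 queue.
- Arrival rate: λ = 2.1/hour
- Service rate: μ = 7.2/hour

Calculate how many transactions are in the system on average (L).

ρ = λ/μ = 2.1/7.2 = 0.2917
For M/M/1: L = λ/(μ-λ)
L = 2.1/(7.2-2.1) = 2.1/5.10
L = 0.4118 transactions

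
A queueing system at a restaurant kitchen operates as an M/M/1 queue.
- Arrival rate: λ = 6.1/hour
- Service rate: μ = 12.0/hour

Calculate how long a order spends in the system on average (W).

First, compute utilization: ρ = λ/μ = 6.1/12.0 = 0.5083
For M/M/1: W = 1/(μ-λ)
W = 1/(12.0-6.1) = 1/5.90
W = 0.1695 hours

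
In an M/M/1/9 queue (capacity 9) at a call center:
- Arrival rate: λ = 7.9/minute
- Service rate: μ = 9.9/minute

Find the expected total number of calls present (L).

ρ = λ/μ = 7.9/9.9 = 0.79798
P₀ = (1-ρ)/(1-ρ^(K+1)) = (1-0.79798)/(1-0.79798^10) = 0.2020/0.8953 = 0.2256
P_K = P₀×ρ^K = 0.2256 × 0.79798^9 = 0.2256 × 0.1312 = 0.02960
L = ρ[1 - (K+1)ρ^K + Kρ^(K+1)] / [(1-ρ)(1-ρ^(K+1))]
L = 0.79798 × (1 - 10×0.1311983 + 9×0.1046936) / ((1 - 0.79798) × (1 - 0.1046936)) = 2.7806 calls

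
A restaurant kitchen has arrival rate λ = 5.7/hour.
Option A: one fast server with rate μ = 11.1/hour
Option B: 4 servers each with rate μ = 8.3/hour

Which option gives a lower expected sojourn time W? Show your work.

Option A: single server μ = 11.1 (M/M/1)
  ρ_A = 5.7/11.1 = 0.5135
  W_A = 1/(μ-λ) = 1/(11.1-5.7) = 1/5.40 = 0.1852

Option B: 4 servers μ = 8.3 (M/M/4)
  ρ_B = λ/(cμ) = 5.7/(4×8.3) = 0.1717
  Offered load a = λ/μ = cρ = 5.7/8.3 = 0.6867
  P₀ = [ Σₙ₌₀^3 aⁿ/n! + a^4/(4!(1-ρ)) ]⁻¹
  Σ = a^0/0! + a^1/1! + a^2/2! + a^3/3! = 1.0000 + 0.6867 + 0.2358 + 0.05398 = 1.9765
  a^4/(4!(1-ρ)) = 0.2224/(24 × 0.8283) = 0.01119
  P₀ = 1/(1.9765 + 0.01119) = 0.5031
  Lq = P₀·a^4·ρ / (4!(1-ρ)²) = 0.5031 × 0.2224 × 0.1717 / (24 × 0.6861) = 0.001167
  Wq_B = Lq/λ = 0.001167/5.7 = 0.0002047
  W_B = Wq_B + 1/μ = 0.0002047 + 0.1205 = 0.1207

Since W_B = 0.1207 < W_A = 0.1852, Option B (multiple servers) has the shorter time in system.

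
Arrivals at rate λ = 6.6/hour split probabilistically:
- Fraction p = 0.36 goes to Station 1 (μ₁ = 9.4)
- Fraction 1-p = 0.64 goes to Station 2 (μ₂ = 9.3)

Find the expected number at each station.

Effective rates: λ₁ = 6.6×0.36 = 2.376, λ₂ = 6.6×0.64 = 4.224
Station 1: ρ₁ = 2.376/9.4 = 0.2528, L₁ = ρ₁/(1-ρ₁) = 0.2528/(1-0.2528) = 0.3383
Station 2: ρ₂ = 4.224/9.3 = 0.4542, L₂ = ρ₂/(1-ρ₂) = 0.4542/(1-0.4542) = 0.8322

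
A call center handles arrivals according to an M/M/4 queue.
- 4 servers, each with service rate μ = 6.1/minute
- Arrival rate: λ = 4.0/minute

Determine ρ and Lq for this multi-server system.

Traffic intensity: ρ = λ/(cμ) = 4.0/(4×6.1) = 0.1639
Since ρ = 0.1639 < 1, system is stable.
Offered load a = λ/μ = cρ = 4.0/6.1 = 0.6557
P₀ = [ Σₙ₌₀^3 aⁿ/n! + a^4/(4!(1-ρ)) ]⁻¹
Σ = a^0/0! + a^1/1! + a^2/2! + a^3/3! = 1.0000 + 0.6557 + 0.2150 + 0.04699 = 1.9177
a^4/(4!(1-ρ)) = 0.1849/(24 × 0.8361) = 0.009214
P₀ = 1/(1.9177 + 0.009214) = 0.5190
Lq = P₀·a^4·ρ / (4!(1-ρ)²) = 0.5190 × 0.1849 × 0.1639 / (24 × 0.6990) = 0.0009376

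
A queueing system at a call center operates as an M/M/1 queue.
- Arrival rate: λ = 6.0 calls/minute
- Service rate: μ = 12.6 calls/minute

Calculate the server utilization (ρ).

Server utilization: ρ = λ/μ
ρ = 6.0/12.6 = 0.4762
The server is busy 47.62% of the time.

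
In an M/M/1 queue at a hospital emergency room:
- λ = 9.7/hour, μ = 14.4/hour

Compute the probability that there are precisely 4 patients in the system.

ρ = λ/μ = 9.7/14.4 = 0.6736
P(n) = (1-ρ)ρⁿ
P(4) = (1-0.6736) × 0.6736^4
P(4) = 0.32640 × 0.20588
P(4) = 0.06720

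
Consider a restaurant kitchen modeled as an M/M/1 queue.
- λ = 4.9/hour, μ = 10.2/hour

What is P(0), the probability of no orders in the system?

ρ = λ/μ = 4.9/10.2 = 0.4804
P(0) = 1 - ρ = 1 - 0.4804 = 0.5196
The server is idle 51.96% of the time.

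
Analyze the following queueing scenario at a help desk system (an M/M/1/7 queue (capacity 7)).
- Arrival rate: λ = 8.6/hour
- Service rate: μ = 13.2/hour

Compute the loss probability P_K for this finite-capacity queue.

ρ = λ/μ = 8.6/13.2 = 0.651515
P₀ = (1-ρ)/(1-ρ^(K+1)) = (1-0.651515)/(1-0.651515^8) = 0.3485/0.9675 = 0.3602
P_K = P₀×ρ^K = 0.3602 × 0.651515^7 = 0.3602 × 0.04983 = 0.01795
Blocking probability = 1.79%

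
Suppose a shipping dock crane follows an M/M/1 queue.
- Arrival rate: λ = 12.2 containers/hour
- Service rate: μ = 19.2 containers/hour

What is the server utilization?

Server utilization: ρ = λ/μ
ρ = 12.2/19.2 = 0.6354
The server is busy 63.54% of the time.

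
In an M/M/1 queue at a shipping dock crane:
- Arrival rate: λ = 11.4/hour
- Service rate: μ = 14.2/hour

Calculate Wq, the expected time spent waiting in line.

First, compute utilization: ρ = λ/μ = 11.4/14.2 = 0.8028
For M/M/1: Wq = λ/(μ(μ-λ))
Wq = 11.4/(14.2 × (14.2-11.4))
Wq = 11.4/(14.2 × 2.80)
Wq = 0.2867 hours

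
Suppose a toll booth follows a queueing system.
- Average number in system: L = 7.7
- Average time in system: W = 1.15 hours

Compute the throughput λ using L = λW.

Little's Law: L = λW, so λ = L/W
λ = 7.7/1.15 = 6.6957 vehicles/hour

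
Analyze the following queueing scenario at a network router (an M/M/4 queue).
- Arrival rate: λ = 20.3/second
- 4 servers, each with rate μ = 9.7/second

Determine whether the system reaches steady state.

Stability requires ρ = λ/(cμ) < 1
ρ = 20.3/(4 × 9.7) = 20.3/38.80 = 0.5232
Since 0.5232 < 1, the system is STABLE.
The servers are busy 52.32% of the time.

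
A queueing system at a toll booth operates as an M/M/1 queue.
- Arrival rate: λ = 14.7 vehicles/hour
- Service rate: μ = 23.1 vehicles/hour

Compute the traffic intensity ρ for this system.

Server utilization: ρ = λ/μ
ρ = 14.7/23.1 = 0.6364
The server is busy 63.64% of the time.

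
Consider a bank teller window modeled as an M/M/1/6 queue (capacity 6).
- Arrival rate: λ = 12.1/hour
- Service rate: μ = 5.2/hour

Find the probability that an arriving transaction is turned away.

ρ = λ/μ = 12.1/5.2 = 2.3269
P₀ = (1-ρ)/(1-ρ^(K+1)) = (1-2.3269)/(1-2.3269^7) = -1.3269/-368.3550 = 0.003602
P_K = P₀×ρ^K = 0.003602 × 2.3269^6 = 0.003602 × 158.7327 = 0.5718
Blocking probability = 57.18%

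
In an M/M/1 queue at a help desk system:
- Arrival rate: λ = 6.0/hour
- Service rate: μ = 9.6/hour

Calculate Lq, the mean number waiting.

ρ = λ/μ = 6.0/9.6 = 0.6250
For M/M/1: Lq = λ²/(μ(μ-λ))
Lq = 36.00/(9.6 × 3.60)
Lq = 1.0417 tickets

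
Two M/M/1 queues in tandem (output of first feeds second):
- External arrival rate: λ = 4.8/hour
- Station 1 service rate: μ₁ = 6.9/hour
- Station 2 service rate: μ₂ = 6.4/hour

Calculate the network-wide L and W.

By Jackson's theorem, each station behaves as independent M/M/1.
Station 1: ρ₁ = 4.8/6.9 = 0.6957, L₁ = ρ₁/(1-ρ₁) = λ/(μ₁-λ) = 4.8/2.10 = 2.2857
Station 2: ρ₂ = 4.8/6.4 = 0.7500, L₂ = ρ₂/(1-ρ₂) = λ/(μ₂-λ) = 4.8/1.60 = 3.0000
Total: L = L₁ + L₂ = 2.2857 + 3.0000 = 5.2857
W = L/λ = 5.2857/4.8 = 1.1012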